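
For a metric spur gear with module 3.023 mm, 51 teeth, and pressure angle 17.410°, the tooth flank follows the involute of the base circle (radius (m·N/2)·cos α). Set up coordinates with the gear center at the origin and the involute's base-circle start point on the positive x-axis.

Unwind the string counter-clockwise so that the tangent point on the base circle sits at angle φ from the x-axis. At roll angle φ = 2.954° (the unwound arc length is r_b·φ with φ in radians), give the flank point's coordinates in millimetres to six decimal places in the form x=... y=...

x=73.652717 y=0.003359

pitch radius r_p = m·N/2 = 3.023·51/2 = 77.086500
base radius r_b = r_p·cos α = 77.086500·cos 17.410° = 73.555023
roll angle φ = 2.954° = 0.05155703 rad
x = r_b·(cos φ + φ·sin φ) = 73.555023·(0.99867123 + 0.05155703·0.05153419) = 73.652717
y = r_b·(sin φ − φ·cos φ) = 73.555023·(0.05153419 − 0.05155703·0.99867123) = 0.003359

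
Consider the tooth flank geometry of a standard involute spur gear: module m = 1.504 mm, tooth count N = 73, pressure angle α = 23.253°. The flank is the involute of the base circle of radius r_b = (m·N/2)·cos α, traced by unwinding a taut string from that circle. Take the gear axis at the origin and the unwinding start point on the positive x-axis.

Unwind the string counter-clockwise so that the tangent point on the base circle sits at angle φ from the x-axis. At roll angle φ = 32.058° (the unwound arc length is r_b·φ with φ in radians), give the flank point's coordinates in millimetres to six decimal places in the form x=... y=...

pitch radius r_p = m·N/2 = 1.504·73/2 = 54.896000
base radius r_b = r_p·cos α = 54.896000·cos 23.253° = 50.436828
roll angle φ = 32.058° = 0.55951765 rad
x = r_b·(cos φ + φ·sin φ) = 50.436828·(0.84751123 + 0.55951765·0.53077746) = 57.724475
y = r_b·(sin φ − φ·cos φ) = 50.436828·(0.53077746 − 0.55951765·0.84751123) = 2.853714

x=57.724475 y=2.853714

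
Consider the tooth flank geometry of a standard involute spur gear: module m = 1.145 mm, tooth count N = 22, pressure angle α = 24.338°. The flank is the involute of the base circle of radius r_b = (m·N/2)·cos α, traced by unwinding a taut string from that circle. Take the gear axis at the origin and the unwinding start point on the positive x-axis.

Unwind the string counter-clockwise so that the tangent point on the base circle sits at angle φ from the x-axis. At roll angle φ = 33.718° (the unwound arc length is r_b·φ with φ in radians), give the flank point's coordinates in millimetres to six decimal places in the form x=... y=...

pitch radius r_p = m·N/2 = 1.145·22/2 = 12.595000
base radius r_b = r_p·cos α = 12.595000·cos 24.338° = 11.475684
roll angle φ = 33.718° = 0.58849012 rad
x = r_b·(cos φ + φ·sin φ) = 11.475684·(0.83177977 + 0.58849012·0.55510577) = 13.294053
y = r_b·(sin φ − φ·cos φ) = 11.475684·(0.55510577 − 0.58849012·0.83177977) = 0.752938

x=13.294053 y=0.752938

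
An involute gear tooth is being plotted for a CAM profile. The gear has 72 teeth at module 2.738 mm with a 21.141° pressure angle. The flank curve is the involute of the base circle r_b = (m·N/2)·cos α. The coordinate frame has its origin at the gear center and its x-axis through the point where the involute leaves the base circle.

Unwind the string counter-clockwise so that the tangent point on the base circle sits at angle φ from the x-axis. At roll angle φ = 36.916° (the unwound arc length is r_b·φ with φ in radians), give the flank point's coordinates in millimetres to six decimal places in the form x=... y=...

pitch radius r_p = m·N/2 = 2.738·72/2 = 98.568000
base radius r_b = r_p·cos α = 98.568000·cos 21.141° = 91.933949
roll angle φ = 36.916° = 0.64430575 rad
x = r_b·(cos φ + φ·sin φ) = 91.933949·(0.79951696 + 0.64430575·0.60064352) = 109.081011
y = r_b·(sin φ − φ·cos φ) = 91.933949·(0.60064352 − 0.64430575·0.79951696) = 7.861285

x=109.081011 y=7.861285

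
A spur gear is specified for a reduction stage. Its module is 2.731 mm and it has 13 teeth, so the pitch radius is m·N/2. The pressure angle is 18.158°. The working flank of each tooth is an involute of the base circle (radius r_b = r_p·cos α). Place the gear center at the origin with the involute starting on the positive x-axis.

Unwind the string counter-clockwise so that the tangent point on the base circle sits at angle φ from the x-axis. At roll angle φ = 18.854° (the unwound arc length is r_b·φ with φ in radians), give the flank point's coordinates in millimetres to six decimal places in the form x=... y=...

x=17.756149 y=0.198181

pitch radius r_p = m·N/2 = 2.731·13/2 = 17.751500
base radius r_b = r_p·cos α = 17.751500·cos 18.158° = 16.867489
roll angle φ = 18.854° = 0.32906438 rad
x = r_b·(cos φ + φ·sin φ) = 16.867489·(0.94634511 + 0.32906438·0.32315775) = 17.756149
y = r_b·(sin φ − φ·cos φ) = 16.867489·(0.32315775 − 0.32906438·0.94634511) = 0.198181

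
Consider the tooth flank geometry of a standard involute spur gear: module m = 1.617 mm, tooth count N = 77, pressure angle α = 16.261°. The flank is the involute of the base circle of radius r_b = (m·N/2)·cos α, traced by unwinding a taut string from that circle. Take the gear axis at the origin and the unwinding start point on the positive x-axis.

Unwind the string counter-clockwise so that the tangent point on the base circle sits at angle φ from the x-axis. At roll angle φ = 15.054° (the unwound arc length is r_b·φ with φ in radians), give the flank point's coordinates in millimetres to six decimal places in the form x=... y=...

x=61.791468 y=0.358844

pitch radius r_p = m·N/2 = 1.617·77/2 = 62.254500
base radius r_b = r_p·cos α = 62.254500·cos 16.261° = 59.764078
roll angle φ = 15.054° = 0.26274187 rad
x = r_b·(cos φ + φ·sin φ) = 59.764078·(0.96568147 + 0.26274187·0.25972929) = 61.791468
y = r_b·(sin φ − φ·cos φ) = 59.764078·(0.25972929 − 0.26274187·0.96568147) = 0.358844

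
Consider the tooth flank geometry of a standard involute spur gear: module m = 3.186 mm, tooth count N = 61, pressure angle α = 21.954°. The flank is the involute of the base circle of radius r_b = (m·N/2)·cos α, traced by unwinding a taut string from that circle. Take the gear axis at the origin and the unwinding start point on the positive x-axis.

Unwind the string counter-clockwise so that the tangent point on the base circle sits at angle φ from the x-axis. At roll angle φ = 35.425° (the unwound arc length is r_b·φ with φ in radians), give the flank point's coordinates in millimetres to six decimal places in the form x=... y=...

pitch radius r_p = m·N/2 = 3.186·61/2 = 97.173000
base radius r_b = r_p·cos α = 97.173000·cos 21.954° = 90.126433
roll angle φ = 35.425° = 0.61828289 rad
x = r_b·(cos φ + φ·sin φ) = 90.126433·(0.81487496 + 0.61828289·0.57963678) = 105.741240
y = r_b·(sin φ − φ·cos φ) = 90.126433·(0.57963678 − 0.61828289·0.81487496) = 6.832804

x=105.741240 y=6.832804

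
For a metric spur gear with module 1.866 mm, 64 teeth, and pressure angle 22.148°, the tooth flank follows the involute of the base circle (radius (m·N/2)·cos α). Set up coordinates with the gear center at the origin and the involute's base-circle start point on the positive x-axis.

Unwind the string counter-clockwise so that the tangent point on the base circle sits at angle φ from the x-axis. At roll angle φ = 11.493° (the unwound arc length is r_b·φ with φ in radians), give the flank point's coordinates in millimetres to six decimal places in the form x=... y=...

x=56.407535 y=0.148196

pitch radius r_p = m·N/2 = 1.866·64/2 = 59.712000
base radius r_b = r_p·cos α = 59.712000·cos 22.148° = 55.306038
roll angle φ = 11.493° = 0.20059069 rad
x = r_b·(cos φ + φ·sin φ) = 55.306038·(0.97994905 + 0.20059069·0.19924821) = 56.407535
y = r_b·(sin φ − φ·cos φ) = 55.306038·(0.19924821 − 0.20059069·0.97994905) = 0.148196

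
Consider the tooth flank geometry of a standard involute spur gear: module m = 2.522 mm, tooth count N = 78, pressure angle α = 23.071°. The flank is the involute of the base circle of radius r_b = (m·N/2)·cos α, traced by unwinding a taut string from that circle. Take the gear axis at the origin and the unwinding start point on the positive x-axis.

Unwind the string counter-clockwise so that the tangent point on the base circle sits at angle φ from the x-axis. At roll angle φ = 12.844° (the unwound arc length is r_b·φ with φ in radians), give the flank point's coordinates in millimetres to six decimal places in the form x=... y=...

pitch radius r_p = m·N/2 = 2.522·78/2 = 98.358000
base radius r_b = r_p·cos α = 98.358000·cos 23.071° = 90.491323
roll angle φ = 12.844° = 0.22417009 rad
x = r_b·(cos φ + φ·sin φ) = 90.491323·(0.97497893 + 0.22417009·0.22229729) = 92.736534
y = r_b·(sin φ − φ·cos φ) = 90.491323·(0.22229729 − 0.22417009·0.97497893) = 0.338092

x=92.736534 y=0.338092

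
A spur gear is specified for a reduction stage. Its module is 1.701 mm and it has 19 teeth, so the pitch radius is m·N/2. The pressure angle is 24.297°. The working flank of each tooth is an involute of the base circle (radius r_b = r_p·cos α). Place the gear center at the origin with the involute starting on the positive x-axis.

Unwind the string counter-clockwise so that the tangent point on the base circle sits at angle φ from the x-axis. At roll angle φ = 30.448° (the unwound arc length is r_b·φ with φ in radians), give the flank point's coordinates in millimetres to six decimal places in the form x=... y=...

x=16.663285 y=0.716179

pitch radius r_p = m·N/2 = 1.701·19/2 = 16.159500
base radius r_b = r_p·cos α = 16.159500·cos 24.297° = 14.728169
roll angle φ = 30.448° = 0.53141785 rad
x = r_b·(cos φ + φ·sin φ) = 14.728169·(0.86208943 + 0.53141785·0.50675616) = 16.663285
y = r_b·(sin φ − φ·cos φ) = 14.728169·(0.50675616 − 0.53141785·0.86208943) = 0.716179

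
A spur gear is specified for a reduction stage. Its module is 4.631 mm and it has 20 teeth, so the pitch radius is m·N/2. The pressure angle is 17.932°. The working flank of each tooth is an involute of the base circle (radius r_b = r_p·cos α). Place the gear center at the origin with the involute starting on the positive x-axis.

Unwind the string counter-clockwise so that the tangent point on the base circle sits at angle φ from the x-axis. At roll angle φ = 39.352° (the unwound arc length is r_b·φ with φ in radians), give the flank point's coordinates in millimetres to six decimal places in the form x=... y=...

x=53.258740 y=4.537669

pitch radius r_p = m·N/2 = 4.631·20/2 = 46.310000
base radius r_b = r_p·cos α = 46.310000·cos 17.932° = 44.060380
roll angle φ = 39.352° = 0.68682197 rad
x = r_b·(cos φ + φ·sin φ) = 44.060380·(0.77326505 + 0.68682197·0.63408293) = 53.258740
y = r_b·(sin φ − φ·cos φ) = 44.060380·(0.63408293 − 0.68682197·0.77326505) = 4.537669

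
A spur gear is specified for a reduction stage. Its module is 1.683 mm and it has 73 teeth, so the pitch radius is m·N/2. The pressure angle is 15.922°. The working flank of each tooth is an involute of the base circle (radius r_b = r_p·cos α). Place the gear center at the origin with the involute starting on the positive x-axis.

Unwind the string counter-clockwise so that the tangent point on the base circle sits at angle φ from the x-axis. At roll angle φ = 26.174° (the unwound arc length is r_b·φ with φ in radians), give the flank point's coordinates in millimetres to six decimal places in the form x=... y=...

pitch radius r_p = m·N/2 = 1.683·73/2 = 61.429500
base radius r_b = r_p·cos α = 61.429500·cos 15.922° = 59.072821
roll angle φ = 26.174° = 0.45682248 rad
x = r_b·(cos φ + φ·sin φ) = 59.072821·(0.89745863 + 0.45682248·0.44109864) = 64.918810
y = r_b·(sin φ − φ·cos φ) = 59.072821·(0.44109864 − 0.45682248·0.89745863) = 1.838309

x=64.918810 y=1.838309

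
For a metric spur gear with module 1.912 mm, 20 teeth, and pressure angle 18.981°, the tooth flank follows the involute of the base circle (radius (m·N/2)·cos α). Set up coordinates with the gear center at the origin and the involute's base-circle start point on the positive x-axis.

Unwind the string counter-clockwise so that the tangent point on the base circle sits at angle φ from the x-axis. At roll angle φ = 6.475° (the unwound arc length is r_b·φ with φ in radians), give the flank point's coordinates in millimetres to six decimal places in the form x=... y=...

x=18.195465 y=0.008687

pitch radius r_p = m·N/2 = 1.912·20/2 = 19.120000
base radius r_b = r_p·cos α = 19.120000·cos 18.981° = 18.080378
roll angle φ = 6.475° = 0.11301007 rad
x = r_b·(cos φ + φ·sin φ) = 18.080378·(0.99362116 + 0.11301007·0.11276968) = 18.195465
y = r_b·(sin φ − φ·cos φ) = 18.080378·(0.11276968 − 0.11301007·0.99362116) = 0.008687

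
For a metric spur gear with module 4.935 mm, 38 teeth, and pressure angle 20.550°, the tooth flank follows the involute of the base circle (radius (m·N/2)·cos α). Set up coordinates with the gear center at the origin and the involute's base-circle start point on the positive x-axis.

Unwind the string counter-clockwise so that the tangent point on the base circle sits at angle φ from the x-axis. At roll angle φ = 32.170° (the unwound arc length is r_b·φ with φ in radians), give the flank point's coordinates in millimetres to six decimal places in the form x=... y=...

x=100.565895 y=5.018768

pitch radius r_p = m·N/2 = 4.935·38/2 = 93.765000
base radius r_b = r_p·cos α = 93.765000·cos 20.550° = 87.798379
roll angle φ = 32.170° = 0.56147242 rad
x = r_b·(cos φ + φ·sin φ) = 87.798379·(0.84647206 + 0.56147242·0.53243314) = 100.565895
y = r_b·(sin φ − φ·cos φ) = 87.798379·(0.53243314 − 0.56147242·0.84647206) = 5.018768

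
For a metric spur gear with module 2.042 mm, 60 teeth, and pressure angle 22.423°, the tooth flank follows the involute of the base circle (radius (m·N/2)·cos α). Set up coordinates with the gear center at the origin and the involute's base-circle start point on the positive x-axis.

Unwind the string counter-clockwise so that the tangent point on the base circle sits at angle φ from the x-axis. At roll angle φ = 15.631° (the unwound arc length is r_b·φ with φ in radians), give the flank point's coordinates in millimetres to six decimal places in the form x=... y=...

x=58.696593 y=0.380425

pitch radius r_p = m·N/2 = 2.042·60/2 = 61.260000
base radius r_b = r_p·cos α = 61.260000·cos 22.423° = 56.628314
roll angle φ = 15.631° = 0.27281242 rad
x = r_b·(cos φ + φ·sin φ) = 56.628314·(0.96301693 + 0.27281242·0.26944090) = 58.696593
y = r_b·(sin φ − φ·cos φ) = 56.628314·(0.26944090 − 0.27281242·0.96301693) = 0.380425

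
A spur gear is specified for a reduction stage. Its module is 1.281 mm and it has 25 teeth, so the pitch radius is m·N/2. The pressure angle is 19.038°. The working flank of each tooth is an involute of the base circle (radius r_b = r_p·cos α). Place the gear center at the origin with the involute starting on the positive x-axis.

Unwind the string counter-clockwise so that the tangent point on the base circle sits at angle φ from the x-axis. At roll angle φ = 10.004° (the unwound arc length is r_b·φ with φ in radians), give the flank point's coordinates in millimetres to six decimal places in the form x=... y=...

x=15.365629 y=0.026775

pitch radius r_p = m·N/2 = 1.281·25/2 = 16.012500
base radius r_b = r_p·cos α = 16.012500·cos 19.038° = 15.136655
roll angle φ = 10.004° = 0.17460274 rad
x = r_b·(cos φ + φ·sin φ) = 15.136655·(0.98479563 + 0.17460274·0.17371693) = 15.365629
y = r_b·(sin φ − φ·cos φ) = 15.136655·(0.17371693 − 0.17460274·0.98479563) = 0.026775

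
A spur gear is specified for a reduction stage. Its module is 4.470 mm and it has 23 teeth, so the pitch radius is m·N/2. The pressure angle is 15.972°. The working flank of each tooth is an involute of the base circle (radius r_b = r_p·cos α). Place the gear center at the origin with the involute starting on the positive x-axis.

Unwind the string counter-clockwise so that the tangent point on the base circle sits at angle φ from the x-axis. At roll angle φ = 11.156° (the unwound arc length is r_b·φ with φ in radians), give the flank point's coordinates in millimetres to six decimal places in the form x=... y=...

x=50.348521 y=0.121143

pitch radius r_p = m·N/2 = 4.470·23/2 = 51.405000
base radius r_b = r_p·cos α = 51.405000·cos 15.972° = 49.420576
roll angle φ = 11.156° = 0.19470893 rad
x = r_b·(cos φ + φ·sin φ) = 49.420576·(0.98110403 + 0.19470893·0.19348097) = 50.348521
y = r_b·(sin φ − φ·cos φ) = 49.420576·(0.19348097 − 0.19470893·0.98110403) = 0.121143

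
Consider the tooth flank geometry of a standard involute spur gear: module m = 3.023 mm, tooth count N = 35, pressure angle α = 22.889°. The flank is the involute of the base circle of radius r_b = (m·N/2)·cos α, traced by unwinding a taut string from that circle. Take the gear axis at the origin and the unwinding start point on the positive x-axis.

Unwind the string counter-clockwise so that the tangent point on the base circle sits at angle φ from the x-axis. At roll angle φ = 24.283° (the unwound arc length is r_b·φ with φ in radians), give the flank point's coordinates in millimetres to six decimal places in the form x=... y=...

x=52.919473 y=1.214662

pitch radius r_p = m·N/2 = 3.023·35/2 = 52.902500
base radius r_b = r_p·cos α = 52.902500·cos 22.889° = 48.736962
roll angle φ = 24.283° = 0.42381830 rad
x = r_b·(cos φ + φ·sin φ) = 48.736962·(0.91152534 + 0.42381830·0.41124392) = 52.919473
y = r_b·(sin φ − φ·cos φ) = 48.736962·(0.41124392 − 0.42381830·0.91152534) = 1.214662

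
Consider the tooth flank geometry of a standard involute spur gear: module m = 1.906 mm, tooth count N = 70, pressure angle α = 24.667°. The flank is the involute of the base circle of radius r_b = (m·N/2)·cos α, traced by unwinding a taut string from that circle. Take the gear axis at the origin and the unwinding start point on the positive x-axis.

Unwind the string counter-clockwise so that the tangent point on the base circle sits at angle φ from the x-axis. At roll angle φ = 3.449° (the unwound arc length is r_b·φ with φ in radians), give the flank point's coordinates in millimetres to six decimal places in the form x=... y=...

pitch radius r_p = m·N/2 = 1.906·70/2 = 66.710000
base radius r_b = r_p·cos α = 66.710000·cos 24.667° = 60.622626
roll angle φ = 3.449° = 0.06019641 rad
x = r_b·(cos φ + φ·sin φ) = 60.622626·(0.99818874 + 0.06019641·0.06016006) = 60.732363
y = r_b·(sin φ − φ·cos φ) = 60.622626·(0.06016006 − 0.06019641·0.99818874) = 0.004406

x=60.732363 y=0.004406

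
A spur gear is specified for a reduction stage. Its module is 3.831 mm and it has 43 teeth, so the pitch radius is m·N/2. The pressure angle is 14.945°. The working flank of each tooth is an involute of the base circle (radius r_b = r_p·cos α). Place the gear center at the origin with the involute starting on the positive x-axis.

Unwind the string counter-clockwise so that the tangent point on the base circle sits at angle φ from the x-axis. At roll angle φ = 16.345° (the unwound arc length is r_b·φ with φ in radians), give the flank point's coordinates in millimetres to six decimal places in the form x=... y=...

pitch radius r_p = m·N/2 = 3.831·43/2 = 82.366500
base radius r_b = r_p·cos α = 82.366500·cos 14.945° = 79.580357
roll angle φ = 16.345° = 0.28527407 rad
x = r_b·(cos φ + φ·sin φ) = 79.580357·(0.95958456 + 0.28527407·0.28142045) = 82.752948
y = r_b·(sin φ − φ·cos φ) = 79.580357·(0.28142045 − 0.28527407·0.95958456) = 0.610848

x=82.752948 y=0.610848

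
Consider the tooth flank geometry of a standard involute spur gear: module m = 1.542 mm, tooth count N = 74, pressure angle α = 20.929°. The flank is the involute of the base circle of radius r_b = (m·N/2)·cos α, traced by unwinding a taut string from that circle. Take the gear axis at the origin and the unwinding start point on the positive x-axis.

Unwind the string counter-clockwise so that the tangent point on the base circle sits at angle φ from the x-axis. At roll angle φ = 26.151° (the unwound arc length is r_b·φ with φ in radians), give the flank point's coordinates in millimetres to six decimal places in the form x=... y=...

pitch radius r_p = m·N/2 = 1.542·74/2 = 57.054000
base radius r_b = r_p·cos α = 57.054000·cos 20.929° = 53.289794
roll angle φ = 26.151° = 0.45642105 rad
x = r_b·(cos φ + φ·sin φ) = 53.289794·(0.89763562 + 0.45642105·0.44073835) = 58.554712
y = r_b·(sin φ − φ·cos φ) = 53.289794·(0.44073835 − 0.45642105·0.89763562) = 1.654038

x=58.554712 y=1.654038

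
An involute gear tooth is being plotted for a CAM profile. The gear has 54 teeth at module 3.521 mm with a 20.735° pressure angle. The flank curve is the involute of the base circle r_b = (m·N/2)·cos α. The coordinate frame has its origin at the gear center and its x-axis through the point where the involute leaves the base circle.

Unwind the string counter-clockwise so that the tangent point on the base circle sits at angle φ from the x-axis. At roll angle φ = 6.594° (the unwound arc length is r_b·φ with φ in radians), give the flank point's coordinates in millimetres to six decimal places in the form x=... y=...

x=89.496168 y=0.045116

pitch radius r_p = m·N/2 = 3.521·54/2 = 95.067000
base radius r_b = r_p·cos α = 95.067000·cos 20.735° = 88.909314
roll angle φ = 6.594° = 0.11508701 rad
x = r_b·(cos φ + φ·sin φ) = 88.909314·(0.99338480 + 0.11508701·0.11483312) = 89.496168
y = r_b·(sin φ − φ·cos φ) = 88.909314·(0.11483312 − 0.11508701·0.99338480) = 0.045116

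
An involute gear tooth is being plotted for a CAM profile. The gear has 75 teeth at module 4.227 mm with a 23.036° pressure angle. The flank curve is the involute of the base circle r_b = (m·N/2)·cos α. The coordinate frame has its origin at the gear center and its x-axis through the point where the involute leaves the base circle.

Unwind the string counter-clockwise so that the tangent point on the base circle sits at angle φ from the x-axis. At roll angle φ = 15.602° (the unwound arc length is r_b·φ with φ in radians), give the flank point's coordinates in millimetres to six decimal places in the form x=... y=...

pitch radius r_p = m·N/2 = 4.227·75/2 = 158.512500
base radius r_b = r_p·cos α = 158.512500·cos 23.036° = 145.872581
roll angle φ = 15.602° = 0.27230627 rad
x = r_b·(cos φ + φ·sin φ) = 145.872581·(0.96315318 + 0.27230627·0.26895344) = 151.181014
y = r_b·(sin φ − φ·cos φ) = 145.872581·(0.26895344 − 0.27230627·0.96315318) = 0.974544

x=151.181014 y=0.974544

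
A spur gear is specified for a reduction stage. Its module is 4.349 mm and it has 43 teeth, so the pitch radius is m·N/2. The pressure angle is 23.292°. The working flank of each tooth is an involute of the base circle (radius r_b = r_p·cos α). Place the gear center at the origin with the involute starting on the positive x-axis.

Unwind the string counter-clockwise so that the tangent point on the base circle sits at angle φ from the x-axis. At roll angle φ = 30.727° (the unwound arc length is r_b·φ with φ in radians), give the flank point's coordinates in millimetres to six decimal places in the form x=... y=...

pitch radius r_p = m·N/2 = 4.349·43/2 = 93.503500
base radius r_b = r_p·cos α = 93.503500·cos 23.292° = 85.883114
roll angle φ = 30.727° = 0.53628732 rad
x = r_b·(cos φ + φ·sin φ) = 85.883114·(0.85961159 + 0.53628732·0.51094806) = 97.359379
y = r_b·(sin φ − φ·cos φ) = 85.883114·(0.51094806 − 0.53628732·0.85961159) = 4.289798

x=97.359379 y=4.289798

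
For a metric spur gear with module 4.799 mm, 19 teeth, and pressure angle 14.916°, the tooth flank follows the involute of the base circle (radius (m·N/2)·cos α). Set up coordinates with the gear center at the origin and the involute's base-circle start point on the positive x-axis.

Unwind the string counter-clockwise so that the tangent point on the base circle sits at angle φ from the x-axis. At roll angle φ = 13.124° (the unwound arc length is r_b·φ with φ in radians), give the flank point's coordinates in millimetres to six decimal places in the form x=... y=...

x=45.194879 y=0.175557

pitch radius r_p = m·N/2 = 4.799·19/2 = 45.590500
base radius r_b = r_p·cos α = 45.590500·cos 14.916° = 44.054293
roll angle φ = 13.124° = 0.22905701 rad
x = r_b·(cos φ + φ·sin φ) = 44.054293·(0.97388094 + 0.22905701·0.22705927) = 45.194879
y = r_b·(sin φ − φ·cos φ) = 44.054293·(0.22705927 − 0.22905701·0.97388094) = 0.175557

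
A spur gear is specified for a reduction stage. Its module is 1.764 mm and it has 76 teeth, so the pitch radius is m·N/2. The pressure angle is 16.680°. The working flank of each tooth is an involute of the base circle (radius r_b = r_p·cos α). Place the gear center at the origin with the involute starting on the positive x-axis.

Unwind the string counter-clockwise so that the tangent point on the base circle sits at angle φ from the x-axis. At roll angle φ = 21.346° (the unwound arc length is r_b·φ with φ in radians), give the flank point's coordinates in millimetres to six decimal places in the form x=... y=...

x=68.514293 y=1.091523

pitch radius r_p = m·N/2 = 1.764·76/2 = 67.032000
base radius r_b = r_p·cos α = 67.032000·cos 16.680° = 64.211477
roll angle φ = 21.346° = 0.37255798 rad
x = r_b·(cos φ + φ·sin φ) = 64.211477·(0.93139929 + 0.37255798·0.36399912) = 68.514293
y = r_b·(sin φ − φ·cos φ) = 64.211477·(0.36399912 − 0.37255798·0.93139929) = 1.091523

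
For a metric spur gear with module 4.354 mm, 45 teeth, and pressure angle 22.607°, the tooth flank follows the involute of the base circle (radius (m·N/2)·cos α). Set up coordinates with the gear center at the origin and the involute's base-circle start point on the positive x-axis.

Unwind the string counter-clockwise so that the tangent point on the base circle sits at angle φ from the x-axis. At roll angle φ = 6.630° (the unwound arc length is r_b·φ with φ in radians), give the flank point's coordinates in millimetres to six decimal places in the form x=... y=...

x=91.041145 y=0.046647

pitch radius r_p = m·N/2 = 4.354·45/2 = 97.965000
base radius r_b = r_p·cos α = 97.965000·cos 22.607° = 90.437689
roll angle φ = 6.630° = 0.11571533 rad
x = r_b·(cos φ + φ·sin φ) = 90.437689·(0.99331245 + 0.11571533·0.11545726) = 91.041145
y = r_b·(sin φ − φ·cos φ) = 90.437689·(0.11545726 − 0.11571533·0.99331245) = 0.046647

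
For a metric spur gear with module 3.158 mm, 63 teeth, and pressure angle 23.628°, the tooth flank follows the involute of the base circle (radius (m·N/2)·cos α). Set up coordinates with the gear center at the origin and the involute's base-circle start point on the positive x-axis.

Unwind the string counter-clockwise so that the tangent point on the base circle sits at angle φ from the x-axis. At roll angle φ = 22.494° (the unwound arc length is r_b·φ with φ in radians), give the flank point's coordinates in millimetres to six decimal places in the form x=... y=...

x=97.892746 y=1.810088

pitch radius r_p = m·N/2 = 3.158·63/2 = 99.477000
base radius r_b = r_p·cos α = 99.477000·cos 23.628° = 91.137542
roll angle φ = 22.494° = 0.39259436 rad
x = r_b·(cos φ + φ·sin φ) = 91.137542·(0.92391960 + 0.39259436·0.38258668) = 97.892746
y = r_b·(sin φ − φ·cos φ) = 91.137542·(0.38258668 − 0.39259436·0.92391960) = 1.810088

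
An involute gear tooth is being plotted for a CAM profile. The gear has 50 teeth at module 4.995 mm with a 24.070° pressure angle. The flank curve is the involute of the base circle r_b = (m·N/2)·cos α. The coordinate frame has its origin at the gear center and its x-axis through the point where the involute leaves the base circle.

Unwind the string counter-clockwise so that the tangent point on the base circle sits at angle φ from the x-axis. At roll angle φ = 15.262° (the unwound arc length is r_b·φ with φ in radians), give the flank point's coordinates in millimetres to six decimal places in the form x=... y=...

pitch radius r_p = m·N/2 = 4.995·50/2 = 124.875000
base radius r_b = r_p·cos α = 124.875000·cos 24.070° = 114.016851
roll angle φ = 15.262° = 0.26637215 rad
x = r_b·(cos φ + φ·sin φ) = 114.016851·(0.96473221 + 0.26637215·0.26323327) = 117.990364
y = r_b·(sin φ − φ·cos φ) = 114.016851·(0.26323327 − 0.26637215·0.96473221) = 0.713230

x=117.990364 y=0.713230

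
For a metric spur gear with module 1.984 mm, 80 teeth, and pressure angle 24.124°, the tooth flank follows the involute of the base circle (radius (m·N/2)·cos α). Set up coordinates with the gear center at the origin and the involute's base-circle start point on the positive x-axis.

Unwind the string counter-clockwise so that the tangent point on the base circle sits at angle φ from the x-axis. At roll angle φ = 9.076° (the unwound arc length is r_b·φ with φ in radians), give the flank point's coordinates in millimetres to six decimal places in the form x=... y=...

x=73.331959 y=0.095723

pitch radius r_p = m·N/2 = 1.984·80/2 = 79.360000
base radius r_b = r_p·cos α = 79.360000·cos 24.124° = 72.428940
roll angle φ = 9.076° = 0.15840608 rad
x = r_b·(cos φ + φ·sin φ) = 72.428940·(0.98747997 + 0.15840608·0.15774445) = 73.331959
y = r_b·(sin φ − φ·cos φ) = 72.428940·(0.15774445 − 0.15840608·0.98747997) = 0.095723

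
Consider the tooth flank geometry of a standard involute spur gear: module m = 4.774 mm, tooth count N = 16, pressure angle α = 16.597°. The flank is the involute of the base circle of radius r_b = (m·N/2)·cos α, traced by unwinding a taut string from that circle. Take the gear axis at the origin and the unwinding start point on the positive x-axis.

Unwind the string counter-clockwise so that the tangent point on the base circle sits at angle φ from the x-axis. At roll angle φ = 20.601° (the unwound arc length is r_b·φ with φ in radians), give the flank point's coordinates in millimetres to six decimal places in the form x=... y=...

x=38.890787 y=0.559811

pitch radius r_p = m·N/2 = 4.774·16/2 = 38.192000
base radius r_b = r_p·cos α = 38.192000·cos 16.597° = 36.600827
roll angle φ = 20.601° = 0.35955528 rad
x = r_b·(cos φ + φ·sin φ) = 36.600827·(0.93605339 + 0.35955528·0.35185799) = 38.890787
y = r_b·(sin φ − φ·cos φ) = 36.600827·(0.35185799 − 0.35955528·0.93605339) = 0.559811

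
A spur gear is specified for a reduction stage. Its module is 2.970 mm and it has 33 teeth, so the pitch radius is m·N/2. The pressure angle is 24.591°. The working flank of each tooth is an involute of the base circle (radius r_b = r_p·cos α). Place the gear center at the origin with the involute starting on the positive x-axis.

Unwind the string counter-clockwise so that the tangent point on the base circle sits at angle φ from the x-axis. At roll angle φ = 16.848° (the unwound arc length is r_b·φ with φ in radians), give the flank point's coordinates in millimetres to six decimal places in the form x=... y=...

x=46.445377 y=0.374407

pitch radius r_p = m·N/2 = 2.970·33/2 = 49.005000
base radius r_b = r_p·cos α = 49.005000·cos 24.591° = 44.560319
roll angle φ = 16.848° = 0.29405307 rad
x = r_b·(cos φ + φ·sin φ) = 44.560319·(0.95707702 + 0.29405307·0.28983370) = 46.445377
y = r_b·(sin φ − φ·cos φ) = 44.560319·(0.28983370 − 0.29405307·0.95707702) = 0.374407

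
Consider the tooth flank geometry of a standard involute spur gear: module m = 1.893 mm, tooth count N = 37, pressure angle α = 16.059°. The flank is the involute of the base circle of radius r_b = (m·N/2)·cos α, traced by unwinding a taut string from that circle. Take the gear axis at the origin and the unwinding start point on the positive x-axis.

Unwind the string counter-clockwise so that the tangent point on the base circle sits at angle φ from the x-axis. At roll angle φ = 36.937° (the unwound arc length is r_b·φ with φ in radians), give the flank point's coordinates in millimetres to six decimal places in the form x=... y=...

pitch radius r_p = m·N/2 = 1.893·37/2 = 35.020500
base radius r_b = r_p·cos α = 35.020500·cos 16.059° = 33.653907
roll angle φ = 36.937° = 0.64467227 rad
x = r_b·(cos φ + φ·sin φ) = 33.653907·(0.79929676 + 0.64467227·0.60093651) = 39.937222
y = r_b·(sin φ − φ·cos φ) = 33.653907·(0.60093651 − 0.64467227·0.79929676) = 2.882527

x=39.937222 y=2.882527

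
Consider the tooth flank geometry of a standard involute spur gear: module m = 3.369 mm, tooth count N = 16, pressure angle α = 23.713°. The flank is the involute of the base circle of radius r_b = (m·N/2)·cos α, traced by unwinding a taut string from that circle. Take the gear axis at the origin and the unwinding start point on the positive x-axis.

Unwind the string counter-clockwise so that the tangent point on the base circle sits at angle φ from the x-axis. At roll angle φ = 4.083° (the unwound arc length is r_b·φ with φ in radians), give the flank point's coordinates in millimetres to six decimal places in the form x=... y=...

pitch radius r_p = m·N/2 = 3.369·16/2 = 26.952000
base radius r_b = r_p·cos α = 26.952000·cos 23.713° = 24.676480
roll angle φ = 4.083° = 0.07126179 rad
x = r_b·(cos φ + φ·sin φ) = 24.676480·(0.99746195 + 0.07126179·0.07120149) = 24.739057
y = r_b·(sin φ − φ·cos φ) = 24.676480·(0.07120149 − 0.07126179·0.99746195) = 0.002975

x=24.739057 y=0.002975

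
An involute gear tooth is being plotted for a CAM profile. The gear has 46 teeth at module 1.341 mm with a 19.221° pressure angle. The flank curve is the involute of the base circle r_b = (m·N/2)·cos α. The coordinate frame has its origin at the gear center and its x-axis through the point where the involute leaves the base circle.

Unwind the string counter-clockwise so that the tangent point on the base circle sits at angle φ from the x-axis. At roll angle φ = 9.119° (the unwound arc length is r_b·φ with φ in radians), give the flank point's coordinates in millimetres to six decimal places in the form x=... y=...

pitch radius r_p = m·N/2 = 1.341·46/2 = 30.843000
base radius r_b = r_p·cos α = 30.843000·cos 19.221° = 29.123681
roll angle φ = 9.119° = 0.15915657 rad
x = r_b·(cos φ + φ·sin φ) = 29.123681·(0.98736131 + 0.15915657·0.15848550) = 29.490211
y = r_b·(sin φ − φ·cos φ) = 29.123681·(0.15848550 − 0.15915657·0.98736131) = 0.039039

x=29.490211 y=0.039039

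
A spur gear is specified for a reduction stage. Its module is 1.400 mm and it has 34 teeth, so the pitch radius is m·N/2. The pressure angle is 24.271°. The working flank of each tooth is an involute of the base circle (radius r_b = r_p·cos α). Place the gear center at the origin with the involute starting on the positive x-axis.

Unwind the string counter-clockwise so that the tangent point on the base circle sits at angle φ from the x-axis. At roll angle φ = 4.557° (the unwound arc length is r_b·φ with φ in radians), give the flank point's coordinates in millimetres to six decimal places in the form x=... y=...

pitch radius r_p = m·N/2 = 1.400·34/2 = 23.800000
base radius r_b = r_p·cos α = 23.800000·cos 24.271° = 21.696352
roll angle φ = 4.557° = 0.07953465 rad
x = r_b·(cos φ + φ·sin φ) = 21.696352·(0.99683879 + 0.07953465·0.07945083) = 21.764867
y = r_b·(sin φ − φ·cos φ) = 21.696352·(0.07945083 − 0.07953465·0.99683879) = 0.003636

x=21.764867 y=0.003636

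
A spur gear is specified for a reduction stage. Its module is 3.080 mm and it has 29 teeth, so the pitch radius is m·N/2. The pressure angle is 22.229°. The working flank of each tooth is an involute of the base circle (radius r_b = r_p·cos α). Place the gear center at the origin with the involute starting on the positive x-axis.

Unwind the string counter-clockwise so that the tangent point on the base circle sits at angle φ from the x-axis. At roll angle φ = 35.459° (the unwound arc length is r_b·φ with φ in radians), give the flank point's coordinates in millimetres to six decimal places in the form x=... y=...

pitch radius r_p = m·N/2 = 3.080·29/2 = 44.660000
base radius r_b = r_p·cos α = 44.660000·cos 22.229° = 41.340834
roll angle φ = 35.459° = 0.61887630 rad
x = r_b·(cos φ + φ·sin φ) = 41.340834·(0.81453085 + 0.61887630·0.58012024) = 48.515681
y = r_b·(sin φ − φ·cos φ) = 41.340834·(0.58012024 − 0.61887630·0.81453085) = 3.142995

x=48.515681 y=3.142995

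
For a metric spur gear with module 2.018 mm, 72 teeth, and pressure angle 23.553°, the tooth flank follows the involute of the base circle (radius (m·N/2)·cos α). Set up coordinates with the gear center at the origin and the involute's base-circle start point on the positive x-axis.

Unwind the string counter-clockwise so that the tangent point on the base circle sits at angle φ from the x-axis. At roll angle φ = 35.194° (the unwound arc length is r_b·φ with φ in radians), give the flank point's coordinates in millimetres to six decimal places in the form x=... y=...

pitch radius r_p = m·N/2 = 2.018·72/2 = 72.648000
base radius r_b = r_p·cos α = 72.648000·cos 23.553° = 66.595755
roll angle φ = 35.194° = 0.61425118 rad
x = r_b·(cos φ + φ·sin φ) = 66.595755·(0.81720526 + 0.61425118·0.57634674) = 77.998742
y = r_b·(sin φ − φ·cos φ) = 66.595755·(0.57634674 − 0.61425118·0.81720526) = 4.953222

x=77.998742 y=4.953222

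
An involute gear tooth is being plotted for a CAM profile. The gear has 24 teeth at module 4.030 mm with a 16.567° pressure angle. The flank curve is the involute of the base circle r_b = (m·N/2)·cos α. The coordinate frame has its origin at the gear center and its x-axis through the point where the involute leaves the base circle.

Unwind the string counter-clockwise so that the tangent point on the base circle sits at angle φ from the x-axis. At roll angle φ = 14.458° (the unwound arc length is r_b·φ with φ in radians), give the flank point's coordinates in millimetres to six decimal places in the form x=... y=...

x=47.804773 y=0.246684

pitch radius r_p = m·N/2 = 4.030·24/2 = 48.360000
base radius r_b = r_p·cos α = 48.360000·cos 16.567° = 46.352429
roll angle φ = 14.458° = 0.25233970 rad
x = r_b·(cos φ + φ·sin φ) = 46.352429·(0.96833092 + 0.25233970·0.24967025) = 47.804773
y = r_b·(sin φ − φ·cos φ) = 46.352429·(0.24967025 − 0.25233970·0.96833092) = 0.246684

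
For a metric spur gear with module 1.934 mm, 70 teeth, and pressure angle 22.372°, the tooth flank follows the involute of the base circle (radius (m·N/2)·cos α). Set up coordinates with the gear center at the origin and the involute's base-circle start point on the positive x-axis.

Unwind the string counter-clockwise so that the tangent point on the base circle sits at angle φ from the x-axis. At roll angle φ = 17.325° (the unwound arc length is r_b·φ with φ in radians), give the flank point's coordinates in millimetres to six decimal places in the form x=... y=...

pitch radius r_p = m·N/2 = 1.934·70/2 = 67.690000
base radius r_b = r_p·cos α = 67.690000·cos 22.372° = 62.595119
roll angle φ = 17.325° = 0.30237829 rad
x = r_b·(cos φ + φ·sin φ) = 62.595119·(0.95463095 + 0.30237829·0.29779144) = 65.391658
y = r_b·(sin φ − φ·cos φ) = 62.595119·(0.29779144 − 0.30237829·0.95463095) = 0.571604

x=65.391658 y=0.571604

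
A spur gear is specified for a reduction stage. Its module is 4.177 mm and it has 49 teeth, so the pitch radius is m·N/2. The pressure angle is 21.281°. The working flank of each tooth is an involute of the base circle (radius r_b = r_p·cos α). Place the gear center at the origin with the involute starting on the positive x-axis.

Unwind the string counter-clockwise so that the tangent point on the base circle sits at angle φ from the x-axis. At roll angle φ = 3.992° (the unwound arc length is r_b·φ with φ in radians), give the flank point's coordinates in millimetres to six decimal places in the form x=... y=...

x=95.589514 y=0.010746

pitch radius r_p = m·N/2 = 4.177·49/2 = 102.336500
base radius r_b = r_p·cos α = 102.336500·cos 21.281° = 95.358341
roll angle φ = 3.992° = 0.06967354 rad
x = r_b·(cos φ + φ·sin φ) = 95.358341·(0.99757378 + 0.06967354·0.06961719) = 95.589514
y = r_b·(sin φ − φ·cos φ) = 95.358341·(0.06961719 − 0.06967354·0.99757378) = 0.010746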